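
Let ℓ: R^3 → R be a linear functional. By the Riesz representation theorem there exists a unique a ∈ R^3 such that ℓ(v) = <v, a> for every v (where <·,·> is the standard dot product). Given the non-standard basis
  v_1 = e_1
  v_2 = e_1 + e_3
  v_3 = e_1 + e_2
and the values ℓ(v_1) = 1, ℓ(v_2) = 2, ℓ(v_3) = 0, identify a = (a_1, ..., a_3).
a = (1, -1, 1)

Write a = (a_1, ..., a_3) in the standard basis. For each basis vector v_i, ℓ(v_i) = <v_i, a> is a linear equation in the a_j's. Collect the n equations into a matrix system V a = ℓ, where row i of V is v_i (expressed in the standard basis). Since V is invertible (lower-triangular with 1s on the diagonal, up to permutation), solve by back-substitution:
  V =
[[1, 0, 0],
 [1, 0, 1],
 [1, 1, 0]]
  V a = (1, 2, 0)
Solving gives a = (1, -1, 1).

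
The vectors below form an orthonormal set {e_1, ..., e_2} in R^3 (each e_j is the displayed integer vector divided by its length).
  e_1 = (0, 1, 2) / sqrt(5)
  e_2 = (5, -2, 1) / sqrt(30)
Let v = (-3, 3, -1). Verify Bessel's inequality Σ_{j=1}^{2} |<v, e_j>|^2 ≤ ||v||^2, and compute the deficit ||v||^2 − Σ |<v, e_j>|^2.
Σ |<v, e_j>|^2 = 49/3; ||v||^2 = 19; deficit = 8/3

Write each e_j = u_j / sqrt(<u_j, u_j>) where u_j is the displayed integer vector. Then <v, e_j> = <v, u_j> / sqrt(<u_j, u_j>), so |<v, e_j>|^2 = <v, u_j>^2 / <u_j, u_j>.
Coefficients: <v, e_1> = 1/sqrt(5), <v, e_2> = -22/sqrt(30).
Square and sum: Σ |<v, e_j>|^2 = 49/3.
Compute ||v||^2 = v·v = 19.
Deficit = 19 − 49/3 = 8/3 ≥ 0, confirming Bessel's inequality. (The deficit equals ||v − Σ <v,e_j> e_j||^2, the squared distance from v to span{e_j}.)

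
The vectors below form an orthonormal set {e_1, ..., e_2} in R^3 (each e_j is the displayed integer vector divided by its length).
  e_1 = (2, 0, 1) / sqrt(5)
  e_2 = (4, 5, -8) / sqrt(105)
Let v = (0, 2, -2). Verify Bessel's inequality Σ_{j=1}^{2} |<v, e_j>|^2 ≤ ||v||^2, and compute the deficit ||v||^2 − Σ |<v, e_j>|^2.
Σ |<v, e_j>|^2 = 152/21; ||v||^2 = 8; deficit = 16/21

Write each e_j = u_j / sqrt(<u_j, u_j>) where u_j is the displayed integer vector. Then <v, e_j> = <v, u_j> / sqrt(<u_j, u_j>), so |<v, e_j>|^2 = <v, u_j>^2 / <u_j, u_j>.
Coefficients: <v, e_1> = -2/sqrt(5), <v, e_2> = 26/sqrt(105).
Square and sum: Σ |<v, e_j>|^2 = 152/21.
Compute ||v||^2 = v·v = 8.
Deficit = 8 − 152/21 = 16/21 ≥ 0, confirming Bessel's inequality. (The deficit equals ||v − Σ <v,e_j> e_j||^2, the squared distance from v to span{e_j}.)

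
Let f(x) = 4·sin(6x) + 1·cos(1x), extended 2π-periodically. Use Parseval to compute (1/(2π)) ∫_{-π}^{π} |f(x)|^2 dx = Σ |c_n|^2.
Σ |c_n|^2 = 17/2

Expand |f|^2 and use orthogonality of {sin(nx), cos(mx)} on [-π, π]:
  ∫_{-π}^{π} sin(nx)^2 dx = π, ∫ cos(mx)^2 dx = π, and cross terms integrate to 0.
So ∫_{-π}^{π} f(x)^2 dx = 4^2 · π + 1^2 · π = (16 + 1)π.
Divide by 2π: (16 + 1)/2 = 17/2.
By Parseval, this equals Σ |c_n|^2.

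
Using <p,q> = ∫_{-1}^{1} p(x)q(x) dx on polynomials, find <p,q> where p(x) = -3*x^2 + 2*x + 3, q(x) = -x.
<p,q> = -4/3

Expand the product: p(x)·q(x) = 3*x^3 - 2*x^2 - 3*x.
∫_{-1}^{1} of each monomial x^k gives [2/(k+1) if k even, 0 if k odd]. Integrating term-by-term (or equivalently evaluating the antiderivative F(x) = 3*x^4/4 - 2*x^3/3 - 3*x^2/2 at the endpoints):
  F(1) − F(−1) = -17/12 − (-1/12) = -4/3.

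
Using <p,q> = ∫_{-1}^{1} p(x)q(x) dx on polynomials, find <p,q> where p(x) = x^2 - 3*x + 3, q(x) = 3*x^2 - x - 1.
<p,q> = 38/15

Expand the product: p(x)·q(x) = 3*x^4 - 10*x^3 + 11*x^2 - 3.
∫_{-1}^{1} of each monomial x^k gives [2/(k+1) if k even, 0 if k odd]. Integrating term-by-term (or equivalently evaluating the antiderivative F(x) = 3*x^5/5 - 5*x^4/2 + 11*x^3/3 - 3*x at the endpoints):
  F(1) − F(−1) = -37/30 − (-113/30) = 38/15.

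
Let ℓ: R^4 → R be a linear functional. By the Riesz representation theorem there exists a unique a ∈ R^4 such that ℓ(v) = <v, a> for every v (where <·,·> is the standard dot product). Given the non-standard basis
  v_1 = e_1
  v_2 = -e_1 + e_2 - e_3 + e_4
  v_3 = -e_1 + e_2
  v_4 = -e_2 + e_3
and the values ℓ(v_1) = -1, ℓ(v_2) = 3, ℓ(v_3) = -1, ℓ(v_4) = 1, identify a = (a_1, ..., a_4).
a = (-1, -2, -1, 3)

Write a = (a_1, ..., a_4) in the standard basis. For each basis vector v_i, ℓ(v_i) = <v_i, a> is a linear equation in the a_j's. Collect the n equations into a matrix system V a = ℓ, where row i of V is v_i (expressed in the standard basis). Since V is invertible (lower-triangular with 1s on the diagonal, up to permutation), solve by back-substitution:
  V =
[[1, 0, 0, 0],
 [-1, 1, -1, 1],
 [-1, 1, 0, 0],
 [0, -1, 1, 0]]
  V a = (-1, 3, -1, 1)
Solving gives a = (-1, -2, -1, 3).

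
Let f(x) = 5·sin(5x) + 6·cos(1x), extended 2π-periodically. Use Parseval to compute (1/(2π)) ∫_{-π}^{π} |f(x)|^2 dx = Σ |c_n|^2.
Σ |c_n|^2 = 61/2

Expand |f|^2 and use orthogonality of {sin(nx), cos(mx)} on [-π, π]:
  ∫_{-π}^{π} sin(nx)^2 dx = π, ∫ cos(mx)^2 dx = π, and cross terms integrate to 0.
So ∫_{-π}^{π} f(x)^2 dx = 5^2 · π + 6^2 · π = (25 + 36)π.
Divide by 2π: (25 + 36)/2 = 61/2.
By Parseval, this equals Σ |c_n|^2.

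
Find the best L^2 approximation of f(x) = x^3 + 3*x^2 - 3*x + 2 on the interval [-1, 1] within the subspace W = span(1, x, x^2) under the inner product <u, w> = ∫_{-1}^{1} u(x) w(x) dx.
g(x) = 3*x^2 - 12*x/5 + 2

The best approximation g ∈ W is the orthogonal projection of f onto W. Writing g = a_0 + a_1 x + a_2 x^2, the coefficients solve the normal equations G · a = b where
  G_{ij} = <φ_i, φ_j> and b_i = <f, φ_i>, with φ_0 = 1, φ_1 = x, φ_2 = x^2.
G =
  [2, 0, 2/3]
  [0, 2/3, 0]
  [2/3, 0, 2/5],
b = (6, -8/5, 38/15).
Solving gives a_0 = 2, a_1 = -12/5, a_2 = 3, so
  g(x) = 3*x^2 - 12*x/5 + 2.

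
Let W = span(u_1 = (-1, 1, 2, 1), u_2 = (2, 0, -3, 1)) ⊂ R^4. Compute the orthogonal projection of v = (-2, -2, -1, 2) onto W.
proj_W(v) = (1/7, 1/7, -1/7, 2/7)

Set up U = [u_1 | ... | u_2] ∈ R^(4×2). The projector onto W = col(U) is P = U (U^T U)^(-1) U^T.
Compute U^T U =
  [7, -7]
  [-7, 14],
and U^T v = (0, 1).
Solve U^T U · c = U^T v for the coefficients: c = (1/7, 1/7). The projection is proj_W(v) = U c.
Check: (v - proj_W(v)) · u_1 = 0  (should be 0).
Check: (v - proj_W(v)) · u_2 = 0  (should be 0).
Result: proj_W(v) = (1/7, 1/7, -1/7, 2/7).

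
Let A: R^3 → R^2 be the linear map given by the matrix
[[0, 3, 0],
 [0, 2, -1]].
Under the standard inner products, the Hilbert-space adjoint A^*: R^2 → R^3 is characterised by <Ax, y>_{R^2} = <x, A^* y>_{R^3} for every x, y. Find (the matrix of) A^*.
A^* = A^T =
[[0, 0],
 [3, 2],
 [0, -1]]

For real matrices with standard dot products, the defining identity <Ax, y> = <x, A^* y> gives (Ax)^T y = x^T (A^*) y, i.e. x^T A^T y = x^T (A^*) y. Since this holds for all x, y, we must have A^* = A^T. Therefore
A^* =
[[0, 0],
 [3, 2],
 [0, -1]].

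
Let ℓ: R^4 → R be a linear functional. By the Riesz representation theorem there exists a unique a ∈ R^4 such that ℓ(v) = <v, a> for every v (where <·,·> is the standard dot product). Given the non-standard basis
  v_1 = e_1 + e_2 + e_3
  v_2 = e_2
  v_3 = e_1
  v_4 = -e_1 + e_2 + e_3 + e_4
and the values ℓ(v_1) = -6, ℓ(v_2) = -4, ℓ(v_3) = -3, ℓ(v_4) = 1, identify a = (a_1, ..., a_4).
a = (-3, -4, 1, 1)

Write a = (a_1, ..., a_4) in the standard basis. For each basis vector v_i, ℓ(v_i) = <v_i, a> is a linear equation in the a_j's. Collect the n equations into a matrix system V a = ℓ, where row i of V is v_i (expressed in the standard basis). Since V is invertible (lower-triangular with 1s on the diagonal, up to permutation), solve by back-substitution:
  V =
[[1, 1, 1, 0],
 [0, 1, 0, 0],
 [1, 0, 0, 0],
 [-1, 1, 1, 1]]
  V a = (-6, -4, -3, 1)
Solving gives a = (-3, -4, 1, 1).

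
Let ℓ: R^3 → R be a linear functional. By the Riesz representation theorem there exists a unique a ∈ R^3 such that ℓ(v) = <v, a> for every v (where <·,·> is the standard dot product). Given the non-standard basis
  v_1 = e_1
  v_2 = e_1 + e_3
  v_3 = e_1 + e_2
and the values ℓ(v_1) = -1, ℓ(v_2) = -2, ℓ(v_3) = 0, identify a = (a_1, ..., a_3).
a = (-1, 1, -1)

Write a = (a_1, ..., a_3) in the standard basis. For each basis vector v_i, ℓ(v_i) = <v_i, a> is a linear equation in the a_j's. Collect the n equations into a matrix system V a = ℓ, where row i of V is v_i (expressed in the standard basis). Since V is invertible (lower-triangular with 1s on the diagonal, up to permutation), solve by back-substitution:
  V =
[[1, 0, 0],
 [1, 0, 1],
 [1, 1, 0]]
  V a = (-1, -2, 0)
Solving gives a = (-1, 1, -1).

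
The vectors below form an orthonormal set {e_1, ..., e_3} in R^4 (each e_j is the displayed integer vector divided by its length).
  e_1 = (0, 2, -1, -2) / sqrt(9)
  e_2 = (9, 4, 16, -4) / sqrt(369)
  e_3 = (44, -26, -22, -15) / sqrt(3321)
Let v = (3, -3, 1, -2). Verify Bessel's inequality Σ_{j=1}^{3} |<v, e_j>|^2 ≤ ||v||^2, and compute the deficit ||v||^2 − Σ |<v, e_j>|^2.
Σ |<v, e_j>|^2 = 1574/81; ||v||^2 = 23; deficit = 289/81

Write each e_j = u_j / sqrt(<u_j, u_j>) where u_j is the displayed integer vector. Then <v, e_j> = <v, u_j> / sqrt(<u_j, u_j>), so |<v, e_j>|^2 = <v, u_j>^2 / <u_j, u_j>.
Coefficients: <v, e_1> = -3/sqrt(9), <v, e_2> = 39/sqrt(369), <v, e_3> = 218/sqrt(3321).
Square and sum: Σ |<v, e_j>|^2 = 1574/81.
Compute ||v||^2 = v·v = 23.
Deficit = 23 − 1574/81 = 289/81 ≥ 0, confirming Bessel's inequality. (The deficit equals ||v − Σ <v,e_j> e_j||^2, the squared distance from v to span{e_j}.)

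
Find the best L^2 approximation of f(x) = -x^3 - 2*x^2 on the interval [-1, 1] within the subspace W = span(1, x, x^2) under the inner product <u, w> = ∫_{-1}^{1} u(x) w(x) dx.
g(x) = -2*x^2 - 3*x/5

The best approximation g ∈ W is the orthogonal projection of f onto W. Writing g = a_0 + a_1 x + a_2 x^2, the coefficients solve the normal equations G · a = b where
  G_{ij} = <φ_i, φ_j> and b_i = <f, φ_i>, with φ_0 = 1, φ_1 = x, φ_2 = x^2.
G =
  [2, 0, 2/3]
  [0, 2/3, 0]
  [2/3, 0, 2/5],
b = (-4/3, -2/5, -4/5).
Solving gives a_0 = 0, a_1 = -3/5, a_2 = -2, so
  g(x) = -2*x^2 - 3*x/5.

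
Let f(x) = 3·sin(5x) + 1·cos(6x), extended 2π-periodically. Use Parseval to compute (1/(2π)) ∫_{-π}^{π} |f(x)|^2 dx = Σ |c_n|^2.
Σ |c_n|^2 = 5

Expand |f|^2 and use orthogonality of {sin(nx), cos(mx)} on [-π, π]:
  ∫_{-π}^{π} sin(nx)^2 dx = π, ∫ cos(mx)^2 dx = π, and cross terms integrate to 0.
So ∫_{-π}^{π} f(x)^2 dx = 3^2 · π + 1^2 · π = (9 + 1)π.
Divide by 2π: (9 + 1)/2 = 5.
By Parseval, this equals Σ |c_n|^2.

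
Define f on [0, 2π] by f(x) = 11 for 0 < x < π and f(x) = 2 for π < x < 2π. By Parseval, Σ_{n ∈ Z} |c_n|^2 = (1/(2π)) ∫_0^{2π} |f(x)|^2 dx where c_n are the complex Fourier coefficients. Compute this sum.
Σ |c_n|^2 = 125/2

Parseval equates the L^2 energy of f (normalised by 1/(2π)) with the ℓ^2 sum of its Fourier coefficients: (1/(2π)) ∫_0^{2π} |f|^2 = Σ |c_n|^2.
Compute the left side: (1/(2π)) [∫_0^π 11^2 dx + ∫_π^{2π} 2^2 dx] = (1/(2π)) · (121π + 4π) = (121 + 4)/2 = 125/2.
So Σ_{n ∈ Z} |c_n|^2 = 125/2.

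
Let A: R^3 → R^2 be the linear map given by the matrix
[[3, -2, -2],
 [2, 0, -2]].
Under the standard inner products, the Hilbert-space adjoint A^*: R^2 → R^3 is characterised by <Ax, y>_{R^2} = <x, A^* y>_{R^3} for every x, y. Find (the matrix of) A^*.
A^* = A^T =
[[3, 2],
 [-2, 0],
 [-2, -2]]

For real matrices with standard dot products, the defining identity <Ax, y> = <x, A^* y> gives (Ax)^T y = x^T (A^*) y, i.e. x^T A^T y = x^T (A^*) y. Since this holds for all x, y, we must have A^* = A^T. Therefore
A^* =
[[3, 2],
 [-2, 0],
 [-2, -2]].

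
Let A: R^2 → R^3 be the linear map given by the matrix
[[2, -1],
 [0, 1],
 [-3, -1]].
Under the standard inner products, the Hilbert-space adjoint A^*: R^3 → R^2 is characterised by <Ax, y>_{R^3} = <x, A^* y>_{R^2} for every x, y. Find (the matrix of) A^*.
A^* = A^T =
[[2, 0, -3],
 [-1, 1, -1]]

For real matrices with standard dot products, the defining identity <Ax, y> = <x, A^* y> gives (Ax)^T y = x^T (A^*) y, i.e. x^T A^T y = x^T (A^*) y. Since this holds for all x, y, we must have A^* = A^T. Therefore
A^* =
[[2, 0, -3],
 [-1, 1, -1]].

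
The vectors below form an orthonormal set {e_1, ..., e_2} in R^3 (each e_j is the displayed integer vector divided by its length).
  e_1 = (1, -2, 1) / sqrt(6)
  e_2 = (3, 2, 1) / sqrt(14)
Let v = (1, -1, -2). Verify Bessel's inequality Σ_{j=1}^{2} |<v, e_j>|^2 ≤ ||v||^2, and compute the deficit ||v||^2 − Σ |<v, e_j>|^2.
Σ |<v, e_j>|^2 = 5/21; ||v||^2 = 6; deficit = 121/21

Write each e_j = u_j / sqrt(<u_j, u_j>) where u_j is the displayed integer vector. Then <v, e_j> = <v, u_j> / sqrt(<u_j, u_j>), so |<v, e_j>|^2 = <v, u_j>^2 / <u_j, u_j>.
Coefficients: <v, e_1> = 1/sqrt(6), <v, e_2> = -1/sqrt(14).
Square and sum: Σ |<v, e_j>|^2 = 5/21.
Compute ||v||^2 = v·v = 6.
Deficit = 6 − 5/21 = 121/21 ≥ 0, confirming Bessel's inequality. (The deficit equals ||v − Σ <v,e_j> e_j||^2, the squared distance from v to span{e_j}.)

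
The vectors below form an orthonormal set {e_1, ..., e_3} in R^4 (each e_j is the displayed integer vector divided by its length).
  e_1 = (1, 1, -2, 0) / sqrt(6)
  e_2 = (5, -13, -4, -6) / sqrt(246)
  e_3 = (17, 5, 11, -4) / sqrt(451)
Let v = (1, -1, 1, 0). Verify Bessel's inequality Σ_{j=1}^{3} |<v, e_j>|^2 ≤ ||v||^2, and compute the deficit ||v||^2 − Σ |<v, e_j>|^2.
Σ |<v, e_j>|^2 = 29/11; ||v||^2 = 3; deficit = 4/11

Write each e_j = u_j / sqrt(<u_j, u_j>) where u_j is the displayed integer vector. Then <v, e_j> = <v, u_j> / sqrt(<u_j, u_j>), so |<v, e_j>|^2 = <v, u_j>^2 / <u_j, u_j>.
Coefficients: <v, e_1> = -2/sqrt(6), <v, e_2> = 14/sqrt(246), <v, e_3> = 23/sqrt(451).
Square and sum: Σ |<v, e_j>|^2 = 29/11.
Compute ||v||^2 = v·v = 3.
Deficit = 3 − 29/11 = 4/11 ≥ 0, confirming Bessel's inequality. (The deficit equals ||v − Σ <v,e_j> e_j||^2, the squared distance from v to span{e_j}.)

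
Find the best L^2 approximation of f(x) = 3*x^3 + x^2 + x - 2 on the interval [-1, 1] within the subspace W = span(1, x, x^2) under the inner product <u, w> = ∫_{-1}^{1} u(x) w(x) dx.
g(x) = x^2 + 14*x/5 - 2

The best approximation g ∈ W is the orthogonal projection of f onto W. Writing g = a_0 + a_1 x + a_2 x^2, the coefficients solve the normal equations G · a = b where
  G_{ij} = <φ_i, φ_j> and b_i = <f, φ_i>, with φ_0 = 1, φ_1 = x, φ_2 = x^2.
G =
  [2, 0, 2/3]
  [0, 2/3, 0]
  [2/3, 0, 2/5],
b = (-10/3, 28/15, -14/15).
Solving gives a_0 = -2, a_1 = 14/5, a_2 = 1, so
  g(x) = x^2 + 14*x/5 - 2.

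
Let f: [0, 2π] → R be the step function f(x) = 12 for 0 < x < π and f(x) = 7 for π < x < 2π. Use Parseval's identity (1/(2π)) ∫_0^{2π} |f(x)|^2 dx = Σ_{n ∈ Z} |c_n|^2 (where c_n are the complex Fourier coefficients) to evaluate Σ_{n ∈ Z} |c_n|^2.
Σ |c_n|^2 = 193/2

Parseval equates the L^2 energy of f (normalised by 1/(2π)) with the ℓ^2 sum of its Fourier coefficients: (1/(2π)) ∫_0^{2π} |f|^2 = Σ |c_n|^2.
Compute the left side: (1/(2π)) [∫_0^π 12^2 dx + ∫_π^{2π} 7^2 dx] = (1/(2π)) · (144π + 49π) = (144 + 49)/2 = 193/2.
So Σ_{n ∈ Z} |c_n|^2 = 193/2.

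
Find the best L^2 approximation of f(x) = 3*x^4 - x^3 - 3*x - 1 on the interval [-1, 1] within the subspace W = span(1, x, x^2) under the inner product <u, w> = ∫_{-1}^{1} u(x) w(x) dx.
g(x) = 18*x^2/7 - 18*x/5 - 44/35

The best approximation g ∈ W is the orthogonal projection of f onto W. Writing g = a_0 + a_1 x + a_2 x^2, the coefficients solve the normal equations G · a = b where
  G_{ij} = <φ_i, φ_j> and b_i = <f, φ_i>, with φ_0 = 1, φ_1 = x, φ_2 = x^2.
G =
  [2, 0, 2/3]
  [0, 2/3, 0]
  [2/3, 0, 2/5],
b = (-4/5, -12/5, 4/21).
Solving gives a_0 = -44/35, a_1 = -18/5, a_2 = 18/7, so
  g(x) = 18*x^2/7 - 18*x/5 - 44/35.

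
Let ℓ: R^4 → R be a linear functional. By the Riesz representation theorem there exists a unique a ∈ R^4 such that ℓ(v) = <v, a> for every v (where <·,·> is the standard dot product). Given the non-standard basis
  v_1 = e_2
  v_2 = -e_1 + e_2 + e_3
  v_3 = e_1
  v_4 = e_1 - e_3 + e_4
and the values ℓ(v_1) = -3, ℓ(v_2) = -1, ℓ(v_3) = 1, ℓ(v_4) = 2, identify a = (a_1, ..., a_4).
a = (1, -3, 3, 4)

Write a = (a_1, ..., a_4) in the standard basis. For each basis vector v_i, ℓ(v_i) = <v_i, a> is a linear equation in the a_j's. Collect the n equations into a matrix system V a = ℓ, where row i of V is v_i (expressed in the standard basis). Since V is invertible (lower-triangular with 1s on the diagonal, up to permutation), solve by back-substitution:
  V =
[[0, 1, 0, 0],
 [-1, 1, 1, 0],
 [1, 0, 0, 0],
 [1, 0, -1, 1]]
  V a = (-3, -1, 1, 2)
Solving gives a = (1, -3, 3, 4).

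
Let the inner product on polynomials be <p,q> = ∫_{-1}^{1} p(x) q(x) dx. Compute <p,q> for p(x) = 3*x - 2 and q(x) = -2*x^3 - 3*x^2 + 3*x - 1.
<p,q> = 58/5

Expand the product: p(x)·q(x) = -6*x^4 - 5*x^3 + 15*x^2 - 9*x + 2.
∫_{-1}^{1} of each monomial x^k gives [2/(k+1) if k even, 0 if k odd]. Integrating term-by-term (or equivalently evaluating the antiderivative F(x) = -6*x^5/5 - 5*x^4/4 + 5*x^3 - 9*x^2/2 + 2*x at the endpoints):
  F(1) − F(−1) = 1/20 − (-231/20) = 58/5.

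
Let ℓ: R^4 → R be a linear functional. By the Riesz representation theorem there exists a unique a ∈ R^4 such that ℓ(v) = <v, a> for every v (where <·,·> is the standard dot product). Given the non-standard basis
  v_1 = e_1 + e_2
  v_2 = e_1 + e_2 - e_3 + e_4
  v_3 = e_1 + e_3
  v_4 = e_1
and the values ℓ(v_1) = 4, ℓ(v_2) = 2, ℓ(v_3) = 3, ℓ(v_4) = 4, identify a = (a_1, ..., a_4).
a = (4, 0, -1, -3)

Write a = (a_1, ..., a_4) in the standard basis. For each basis vector v_i, ℓ(v_i) = <v_i, a> is a linear equation in the a_j's. Collect the n equations into a matrix system V a = ℓ, where row i of V is v_i (expressed in the standard basis). Since V is invertible (lower-triangular with 1s on the diagonal, up to permutation), solve by back-substitution:
  V =
[[1, 1, 0, 0],
 [1, 1, -1, 1],
 [1, 0, 1, 0],
 [1, 0, 0, 0]]
  V a = (4, 2, 3, 4)
Solving gives a = (4, 0, -1, -3).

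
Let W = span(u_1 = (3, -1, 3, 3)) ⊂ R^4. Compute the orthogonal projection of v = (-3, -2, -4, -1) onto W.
proj_W(v) = (-33/14, 11/14, -33/14, -33/14)

Set up U = [u_1 | ... | u_1] ∈ R^(4×1). The projector onto W = col(U) is P = U (U^T U)^(-1) U^T.
Compute U^T U =
  [28],
and U^T v = (-22).
Solve U^T U · c = U^T v for the coefficients: c = (-11/14). The projection is proj_W(v) = U c.
Check: (v - proj_W(v)) · u_1 = 0  (should be 0).
Result: proj_W(v) = (-33/14, 11/14, -33/14, -33/14).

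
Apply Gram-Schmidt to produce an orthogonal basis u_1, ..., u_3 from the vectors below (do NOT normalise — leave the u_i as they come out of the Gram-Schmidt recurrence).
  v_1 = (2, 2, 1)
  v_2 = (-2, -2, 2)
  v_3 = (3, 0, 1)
Orthogonal basis:
  u_1 = (2, 2, 1)
  u_2 = (-2/3, -2/3, 8/3)
  u_3 = (3/2, -3/2, 0)

Apply the Gram-Schmidt recurrence
  u_1 = v_1
  u_i = v_i − Σ_{j<i} ((v_i · u_j) / (u_j · u_j)) · u_j.

Step by step this gives:
  u_1 = (2, 2, 1)
  u_2 = (-2/3, -2/3, 8/3)
  u_3 = (3/2, -3/2, 0)

Orthogonality check:
  u_2 · u_1 = 0 (should be 0)
  u_3 · u_1 = 0 (should be 0)
  u_3 · u_2 = 0 (should be 0)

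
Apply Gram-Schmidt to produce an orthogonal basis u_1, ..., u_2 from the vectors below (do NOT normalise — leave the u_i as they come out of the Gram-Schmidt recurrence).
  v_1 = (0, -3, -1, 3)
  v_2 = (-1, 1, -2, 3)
Orthogonal basis:
  u_1 = (0, -3, -1, 3)
  u_2 = (-1, 43/19, -30/19, 33/19)

Apply the Gram-Schmidt recurrence
  u_1 = v_1
  u_i = v_i − Σ_{j<i} ((v_i · u_j) / (u_j · u_j)) · u_j.

Step by step this gives:
  u_1 = (0, -3, -1, 3)
  u_2 = (-1, 43/19, -30/19, 33/19)

Orthogonality check:
  u_2 · u_1 = 0 (should be 0)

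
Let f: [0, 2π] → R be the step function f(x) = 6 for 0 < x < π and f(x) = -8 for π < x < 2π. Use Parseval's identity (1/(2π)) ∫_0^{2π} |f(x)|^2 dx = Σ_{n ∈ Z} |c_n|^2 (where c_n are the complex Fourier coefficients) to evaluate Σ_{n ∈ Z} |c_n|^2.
Σ |c_n|^2 = 50

Parseval equates the L^2 energy of f (normalised by 1/(2π)) with the ℓ^2 sum of its Fourier coefficients: (1/(2π)) ∫_0^{2π} |f|^2 = Σ |c_n|^2.
Compute the left side: (1/(2π)) [∫_0^π 6^2 dx + ∫_π^{2π} (-8)^2 dx] = (1/(2π)) · (36π + 64π) = (36 + 64)/2 = 50.
So Σ_{n ∈ Z} |c_n|^2 = 50.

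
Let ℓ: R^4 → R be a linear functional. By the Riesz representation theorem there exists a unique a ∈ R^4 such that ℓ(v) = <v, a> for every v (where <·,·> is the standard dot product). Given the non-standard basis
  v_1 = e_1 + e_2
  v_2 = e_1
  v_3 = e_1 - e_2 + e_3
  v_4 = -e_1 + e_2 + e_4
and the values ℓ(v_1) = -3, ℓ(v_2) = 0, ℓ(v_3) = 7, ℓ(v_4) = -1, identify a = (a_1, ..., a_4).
a = (0, -3, 4, 2)

Write a = (a_1, ..., a_4) in the standard basis. For each basis vector v_i, ℓ(v_i) = <v_i, a> is a linear equation in the a_j's. Collect the n equations into a matrix system V a = ℓ, where row i of V is v_i (expressed in the standard basis). Since V is invertible (lower-triangular with 1s on the diagonal, up to permutation), solve by back-substitution:
  V =
[[1, 1, 0, 0],
 [1, 0, 0, 0],
 [1, -1, 1, 0],
 [-1, 1, 0, 1]]
  V a = (-3, 0, 7, -1)
Solving gives a = (0, -3, 4, 2).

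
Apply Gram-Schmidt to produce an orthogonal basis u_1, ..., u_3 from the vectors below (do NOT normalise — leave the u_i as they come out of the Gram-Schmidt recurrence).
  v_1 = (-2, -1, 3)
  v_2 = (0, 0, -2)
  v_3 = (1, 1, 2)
Orthogonal basis:
  u_1 = (-2, -1, 3)
  u_2 = (-6/7, -3/7, -5/7)
  u_3 = (-1/5, 2/5, 0)

Apply the Gram-Schmidt recurrence
  u_1 = v_1
  u_i = v_i − Σ_{j<i} ((v_i · u_j) / (u_j · u_j)) · u_j.

Step by step this gives:
  u_1 = (-2, -1, 3)
  u_2 = (-6/7, -3/7, -5/7)
  u_3 = (-1/5, 2/5, 0)

Orthogonality check:
  u_2 · u_1 = 0 (should be 0)
  u_3 · u_1 = 0 (should be 0)
  u_3 · u_2 = 0 (should be 0)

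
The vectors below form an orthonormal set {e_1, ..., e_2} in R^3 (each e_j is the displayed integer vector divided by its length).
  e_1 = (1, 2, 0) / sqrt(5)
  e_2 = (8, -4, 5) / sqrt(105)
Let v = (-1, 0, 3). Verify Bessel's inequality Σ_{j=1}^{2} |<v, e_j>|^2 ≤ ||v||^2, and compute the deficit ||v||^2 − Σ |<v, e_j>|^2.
Σ |<v, e_j>|^2 = 2/3; ||v||^2 = 10; deficit = 28/3

Write each e_j = u_j / sqrt(<u_j, u_j>) where u_j is the displayed integer vector. Then <v, e_j> = <v, u_j> / sqrt(<u_j, u_j>), so |<v, e_j>|^2 = <v, u_j>^2 / <u_j, u_j>.
Coefficients: <v, e_1> = -1/sqrt(5), <v, e_2> = 7/sqrt(105).
Square and sum: Σ |<v, e_j>|^2 = 2/3.
Compute ||v||^2 = v·v = 10.
Deficit = 10 − 2/3 = 28/3 ≥ 0, confirming Bessel's inequality. (The deficit equals ||v − Σ <v,e_j> e_j||^2, the squared distance from v to span{e_j}.)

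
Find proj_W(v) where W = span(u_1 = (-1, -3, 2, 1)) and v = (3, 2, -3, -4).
proj_W(v) = (19/15, 19/5, -38/15, -19/15)

Set up U = [u_1 | ... | u_1] ∈ R^(4×1). The projector onto W = col(U) is P = U (U^T U)^(-1) U^T.
Compute U^T U =
  [15],
and U^T v = (-19).
Solve U^T U · c = U^T v for the coefficients: c = (-19/15). The projection is proj_W(v) = U c.
Check: (v - proj_W(v)) · u_1 = 0  (should be 0).
Result: proj_W(v) = (19/15, 19/5, -38/15, -19/15).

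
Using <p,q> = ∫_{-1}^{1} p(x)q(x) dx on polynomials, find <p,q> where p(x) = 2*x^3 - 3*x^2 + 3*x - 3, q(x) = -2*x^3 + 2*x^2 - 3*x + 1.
<p,q> = -922/35

Expand the product: p(x)·q(x) = -4*x^6 + 10*x^5 - 18*x^4 + 23*x^3 - 18*x^2 + 12*x - 3.
∫_{-1}^{1} of each monomial x^k gives [2/(k+1) if k even, 0 if k odd]. Integrating term-by-term (or equivalently evaluating the antiderivative F(x) = -4*x^7/7 + 5*x^6/3 - 18*x^5/5 + 23*x^4/4 - 6*x^3 + 6*x^2 - 3*x at the endpoints):
  F(1) − F(−1) = 103/420 − (11167/420) = -922/35.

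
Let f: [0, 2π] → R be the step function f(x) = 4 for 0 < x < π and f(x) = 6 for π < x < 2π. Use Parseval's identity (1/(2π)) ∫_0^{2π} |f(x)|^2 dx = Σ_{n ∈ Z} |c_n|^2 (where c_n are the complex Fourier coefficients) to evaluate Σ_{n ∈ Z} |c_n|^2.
Σ |c_n|^2 = 26

Parseval equates the L^2 energy of f (normalised by 1/(2π)) with the ℓ^2 sum of its Fourier coefficients: (1/(2π)) ∫_0^{2π} |f|^2 = Σ |c_n|^2.
Compute the left side: (1/(2π)) [∫_0^π 4^2 dx + ∫_π^{2π} 6^2 dx] = (1/(2π)) · (16π + 36π) = (16 + 36)/2 = 26.
So Σ_{n ∈ Z} |c_n|^2 = 26.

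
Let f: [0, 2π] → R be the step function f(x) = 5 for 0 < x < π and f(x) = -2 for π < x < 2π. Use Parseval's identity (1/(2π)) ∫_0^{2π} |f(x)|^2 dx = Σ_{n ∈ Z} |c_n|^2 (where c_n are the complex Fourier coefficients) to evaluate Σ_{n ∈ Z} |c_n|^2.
Σ |c_n|^2 = 29/2

Parseval equates the L^2 energy of f (normalised by 1/(2π)) with the ℓ^2 sum of its Fourier coefficients: (1/(2π)) ∫_0^{2π} |f|^2 = Σ |c_n|^2.
Compute the left side: (1/(2π)) [∫_0^π 5^2 dx + ∫_π^{2π} (-2)^2 dx] = (1/(2π)) · (25π + 4π) = (25 + 4)/2 = 29/2.
So Σ_{n ∈ Z} |c_n|^2 = 29/2.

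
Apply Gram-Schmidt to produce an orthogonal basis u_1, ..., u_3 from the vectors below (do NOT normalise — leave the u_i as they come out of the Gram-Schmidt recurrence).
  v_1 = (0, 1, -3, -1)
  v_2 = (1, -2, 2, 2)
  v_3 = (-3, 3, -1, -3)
Orthogonal basis:
  u_1 = (0, 1, -3, -1)
  u_2 = (1, -12/11, -8/11, 12/11)
  u_3 = (-32/43, -12/43, -8/43, 12/43)

Apply the Gram-Schmidt recurrence
  u_1 = v_1
  u_i = v_i − Σ_{j<i} ((v_i · u_j) / (u_j · u_j)) · u_j.

Step by step this gives:
  u_1 = (0, 1, -3, -1)
  u_2 = (1, -12/11, -8/11, 12/11)
  u_3 = (-32/43, -12/43, -8/43, 12/43)

Orthogonality check:
  u_2 · u_1 = 0 (should be 0)
  u_3 · u_1 = 0 (should be 0)
  u_3 · u_2 = 0 (should be 0)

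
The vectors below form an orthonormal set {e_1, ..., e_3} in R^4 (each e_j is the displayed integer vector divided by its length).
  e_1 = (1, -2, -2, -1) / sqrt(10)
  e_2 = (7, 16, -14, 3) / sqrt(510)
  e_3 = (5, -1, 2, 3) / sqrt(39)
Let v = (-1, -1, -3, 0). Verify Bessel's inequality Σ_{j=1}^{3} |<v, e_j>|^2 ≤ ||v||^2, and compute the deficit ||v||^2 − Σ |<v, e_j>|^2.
Σ |<v, e_j>|^2 = 1806/221; ||v||^2 = 11; deficit = 625/221

Write each e_j = u_j / sqrt(<u_j, u_j>) where u_j is the displayed integer vector. Then <v, e_j> = <v, u_j> / sqrt(<u_j, u_j>), so |<v, e_j>|^2 = <v, u_j>^2 / <u_j, u_j>.
Coefficients: <v, e_1> = 7/sqrt(10), <v, e_2> = 19/sqrt(510), <v, e_3> = -10/sqrt(39).
Square and sum: Σ |<v, e_j>|^2 = 1806/221.
Compute ||v||^2 = v·v = 11.
Deficit = 11 − 1806/221 = 625/221 ≥ 0, confirming Bessel's inequality. (The deficit equals ||v − Σ <v,e_j> e_j||^2, the squared distance from v to span{e_j}.)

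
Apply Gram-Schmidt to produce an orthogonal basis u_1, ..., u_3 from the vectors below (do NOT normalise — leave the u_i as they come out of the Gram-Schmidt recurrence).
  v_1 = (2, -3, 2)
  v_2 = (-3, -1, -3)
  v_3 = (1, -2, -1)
Orthogonal basis:
  u_1 = (2, -3, 2)
  u_2 = (-33/17, -44/17, -33/17)
  u_3 = (1, 0, -1)

Apply the Gram-Schmidt recurrence
  u_1 = v_1
  u_i = v_i − Σ_{j<i} ((v_i · u_j) / (u_j · u_j)) · u_j.

Step by step this gives:
  u_1 = (2, -3, 2)
  u_2 = (-33/17, -44/17, -33/17)
  u_3 = (1, 0, -1)

Orthogonality check:
  u_2 · u_1 = 0 (should be 0)
  u_3 · u_1 = 0 (should be 0)
  u_3 · u_2 = 0 (should be 0)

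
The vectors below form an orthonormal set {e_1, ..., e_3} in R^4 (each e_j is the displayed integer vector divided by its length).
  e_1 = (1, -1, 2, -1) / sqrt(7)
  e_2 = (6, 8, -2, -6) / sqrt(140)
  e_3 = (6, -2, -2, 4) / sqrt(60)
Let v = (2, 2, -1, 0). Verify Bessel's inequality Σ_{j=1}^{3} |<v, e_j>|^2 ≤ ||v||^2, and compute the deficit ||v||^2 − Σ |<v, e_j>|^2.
Σ |<v, e_j>|^2 = 26/3; ||v||^2 = 9; deficit = 1/3

Write each e_j = u_j / sqrt(<u_j, u_j>) where u_j is the displayed integer vector. Then <v, e_j> = <v, u_j> / sqrt(<u_j, u_j>), so |<v, e_j>|^2 = <v, u_j>^2 / <u_j, u_j>.
Coefficients: <v, e_1> = -2/sqrt(7), <v, e_2> = 30/sqrt(140), <v, e_3> = 10/sqrt(60).
Square and sum: Σ |<v, e_j>|^2 = 26/3.
Compute ||v||^2 = v·v = 9.
Deficit = 9 − 26/3 = 1/3 ≥ 0, confirming Bessel's inequality. (The deficit equals ||v − Σ <v,e_j> e_j||^2, the squared distance from v to span{e_j}.)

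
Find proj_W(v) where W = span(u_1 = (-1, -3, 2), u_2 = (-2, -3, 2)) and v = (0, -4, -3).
proj_W(v) = (0, -18/13, 12/13)

Set up U = [u_1 | ... | u_2] ∈ R^(3×2). The projector onto W = col(U) is P = U (U^T U)^(-1) U^T.
Compute U^T U =
  [14, 15]
  [15, 17],
and U^T v = (6, 6).
Solve U^T U · c = U^T v for the coefficients: c = (12/13, -6/13). The projection is proj_W(v) = U c.
Check: (v - proj_W(v)) · u_1 = 0  (should be 0).
Check: (v - proj_W(v)) · u_2 = 0  (should be 0).
Result: proj_W(v) = (0, -18/13, 12/13).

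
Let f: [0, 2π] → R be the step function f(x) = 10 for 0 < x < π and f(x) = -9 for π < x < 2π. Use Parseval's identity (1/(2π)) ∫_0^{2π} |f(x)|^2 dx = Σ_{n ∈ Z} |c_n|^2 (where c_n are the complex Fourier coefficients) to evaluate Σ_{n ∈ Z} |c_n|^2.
Σ |c_n|^2 = 181/2

Parseval equates the L^2 energy of f (normalised by 1/(2π)) with the ℓ^2 sum of its Fourier coefficients: (1/(2π)) ∫_0^{2π} |f|^2 = Σ |c_n|^2.
Compute the left side: (1/(2π)) [∫_0^π 10^2 dx + ∫_π^{2π} (-9)^2 dx] = (1/(2π)) · (100π + 81π) = (100 + 81)/2 = 181/2.
So Σ_{n ∈ Z} |c_n|^2 = 181/2.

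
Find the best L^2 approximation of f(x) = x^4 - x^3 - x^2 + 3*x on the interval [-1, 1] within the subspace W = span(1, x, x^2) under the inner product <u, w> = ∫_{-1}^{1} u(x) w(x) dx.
g(x) = -x^2/7 + 12*x/5 - 3/35

The best approximation g ∈ W is the orthogonal projection of f onto W. Writing g = a_0 + a_1 x + a_2 x^2, the coefficients solve the normal equations G · a = b where
  G_{ij} = <φ_i, φ_j> and b_i = <f, φ_i>, with φ_0 = 1, φ_1 = x, φ_2 = x^2.
G =
  [2, 0, 2/3]
  [0, 2/3, 0]
  [2/3, 0, 2/5],
b = (-4/15, 8/5, -4/35).
Solving gives a_0 = -3/35, a_1 = 12/5, a_2 = -1/7, so
  g(x) = -x^2/7 + 12*x/5 - 3/35.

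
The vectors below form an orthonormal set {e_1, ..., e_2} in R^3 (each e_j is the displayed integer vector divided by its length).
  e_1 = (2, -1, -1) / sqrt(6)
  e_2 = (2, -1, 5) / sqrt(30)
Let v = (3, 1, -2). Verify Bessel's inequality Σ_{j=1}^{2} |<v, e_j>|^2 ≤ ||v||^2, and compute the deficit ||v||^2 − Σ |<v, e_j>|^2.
Σ |<v, e_j>|^2 = 9; ||v||^2 = 14; deficit = 5

Write each e_j = u_j / sqrt(<u_j, u_j>) where u_j is the displayed integer vector. Then <v, e_j> = <v, u_j> / sqrt(<u_j, u_j>), so |<v, e_j>|^2 = <v, u_j>^2 / <u_j, u_j>.
Coefficients: <v, e_1> = 7/sqrt(6), <v, e_2> = -5/sqrt(30).
Square and sum: Σ |<v, e_j>|^2 = 9.
Compute ||v||^2 = v·v = 14.
Deficit = 14 − 9 = 5 ≥ 0, confirming Bessel's inequality. (The deficit equals ||v − Σ <v,e_j> e_j||^2, the squared distance from v to span{e_j}.)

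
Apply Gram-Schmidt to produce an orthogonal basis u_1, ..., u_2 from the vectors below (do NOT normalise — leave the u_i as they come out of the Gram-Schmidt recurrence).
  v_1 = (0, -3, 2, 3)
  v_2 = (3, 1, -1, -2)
Orthogonal basis:
  u_1 = (0, -3, 2, 3)
  u_2 = (3, -1/2, 0, -1/2)

Apply the Gram-Schmidt recurrence
  u_1 = v_1
  u_i = v_i − Σ_{j<i} ((v_i · u_j) / (u_j · u_j)) · u_j.

Step by step this gives:
  u_1 = (0, -3, 2, 3)
  u_2 = (3, -1/2, 0, -1/2)

Orthogonality check:
  u_2 · u_1 = 0 (should be 0)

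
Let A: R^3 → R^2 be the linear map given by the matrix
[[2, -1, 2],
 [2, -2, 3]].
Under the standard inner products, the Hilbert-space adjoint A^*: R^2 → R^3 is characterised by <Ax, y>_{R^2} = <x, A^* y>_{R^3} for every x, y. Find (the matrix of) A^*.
A^* = A^T =
[[2, 2],
 [-1, -2],
 [2, 3]]

For real matrices with standard dot products, the defining identity <Ax, y> = <x, A^* y> gives (Ax)^T y = x^T (A^*) y, i.e. x^T A^T y = x^T (A^*) y. Since this holds for all x, y, we must have A^* = A^T. Therefore
A^* =
[[2, 2],
 [-1, -2],
 [2, 3]].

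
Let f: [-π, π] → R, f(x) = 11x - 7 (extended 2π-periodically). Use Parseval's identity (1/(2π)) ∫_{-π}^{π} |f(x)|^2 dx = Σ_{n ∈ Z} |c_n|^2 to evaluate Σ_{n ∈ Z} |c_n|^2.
Σ |c_n|^2 = 121π^2/3 + 49

Expand and integrate term by term over [-π, π]:
  ∫ (11x)^2 dx = 121·(2π^3/3); ∫ 2·11·(-7)·x dx = 0 (odd integrand); ∫ (-7)^2 dx = 49·2π.
So (1/(2π)) ∫_{-π}^{π} (11x - 7)^2 dx = 121π^2/3 + 49 = 121π^2/3 + 49.
Parseval ⇒ Σ |c_n|^2 = 121π^2/3 + 49.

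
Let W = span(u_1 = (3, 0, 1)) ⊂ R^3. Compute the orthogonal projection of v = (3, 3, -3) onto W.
proj_W(v) = (9/5, 0, 3/5)

Set up U = [u_1 | ... | u_1] ∈ R^(3×1). The projector onto W = col(U) is P = U (U^T U)^(-1) U^T.
Compute U^T U =
  [10],
and U^T v = (6).
Solve U^T U · c = U^T v for the coefficients: c = (3/5). The projection is proj_W(v) = U c.
Check: (v - proj_W(v)) · u_1 = 0  (should be 0).
Result: proj_W(v) = (9/5, 0, 3/5).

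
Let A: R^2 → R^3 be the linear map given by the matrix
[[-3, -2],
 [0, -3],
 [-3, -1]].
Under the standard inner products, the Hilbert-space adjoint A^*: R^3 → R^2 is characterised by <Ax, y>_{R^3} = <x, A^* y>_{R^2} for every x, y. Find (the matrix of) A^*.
A^* = A^T =
[[-3, 0, -3],
 [-2, -3, -1]]

For real matrices with standard dot products, the defining identity <Ax, y> = <x, A^* y> gives (Ax)^T y = x^T (A^*) y, i.e. x^T A^T y = x^T (A^*) y. Since this holds for all x, y, we must have A^* = A^T. Therefore
A^* =
[[-3, 0, -3],
 [-2, -3, -1]].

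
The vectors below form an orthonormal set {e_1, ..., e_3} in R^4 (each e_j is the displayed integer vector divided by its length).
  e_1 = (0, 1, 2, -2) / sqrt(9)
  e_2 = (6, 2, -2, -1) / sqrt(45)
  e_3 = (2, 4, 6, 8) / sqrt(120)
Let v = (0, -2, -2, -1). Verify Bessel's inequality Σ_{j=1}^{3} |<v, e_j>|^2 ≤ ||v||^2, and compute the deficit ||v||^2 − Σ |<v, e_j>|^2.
Σ |<v, e_j>|^2 = 25/3; ||v||^2 = 9; deficit = 2/3

Write each e_j = u_j / sqrt(<u_j, u_j>) where u_j is the displayed integer vector. Then <v, e_j> = <v, u_j> / sqrt(<u_j, u_j>), so |<v, e_j>|^2 = <v, u_j>^2 / <u_j, u_j>.
Coefficients: <v, e_1> = -4/sqrt(9), <v, e_2> = 1/sqrt(45), <v, e_3> = -28/sqrt(120).
Square and sum: Σ |<v, e_j>|^2 = 25/3.
Compute ||v||^2 = v·v = 9.
Deficit = 9 − 25/3 = 2/3 ≥ 0, confirming Bessel's inequality. (The deficit equals ||v − Σ <v,e_j> e_j||^2, the squared distance from v to span{e_j}.)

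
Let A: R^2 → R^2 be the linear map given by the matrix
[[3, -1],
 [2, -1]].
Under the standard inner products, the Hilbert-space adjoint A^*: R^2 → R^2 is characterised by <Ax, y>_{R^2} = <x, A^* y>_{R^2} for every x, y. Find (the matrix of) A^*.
A^* = A^T =
[[3, 2],
 [-1, -1]]

For real matrices with standard dot products, the defining identity <Ax, y> = <x, A^* y> gives (Ax)^T y = x^T (A^*) y, i.e. x^T A^T y = x^T (A^*) y. Since this holds for all x, y, we must have A^* = A^T. Therefore
A^* =
[[3, 2],
 [-1, -1]].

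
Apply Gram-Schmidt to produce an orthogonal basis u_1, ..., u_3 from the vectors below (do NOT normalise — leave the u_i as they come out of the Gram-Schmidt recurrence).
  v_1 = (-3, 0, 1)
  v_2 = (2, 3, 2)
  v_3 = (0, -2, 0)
Orthogonal basis:
  u_1 = (-3, 0, 1)
  u_2 = (4/5, 3, 12/5)
  u_3 = (24/77, -64/77, 72/77)

Apply the Gram-Schmidt recurrence
  u_1 = v_1
  u_i = v_i − Σ_{j<i} ((v_i · u_j) / (u_j · u_j)) · u_j.

Step by step this gives:
  u_1 = (-3, 0, 1)
  u_2 = (4/5, 3, 12/5)
  u_3 = (24/77, -64/77, 72/77)

Orthogonality check:
  u_2 · u_1 = 0 (should be 0)
  u_3 · u_1 = 0 (should be 0)
  u_3 · u_2 = 0 (should be 0)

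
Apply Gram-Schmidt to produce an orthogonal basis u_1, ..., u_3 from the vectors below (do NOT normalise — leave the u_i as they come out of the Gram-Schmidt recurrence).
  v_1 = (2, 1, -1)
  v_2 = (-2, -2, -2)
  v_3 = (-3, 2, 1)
Orthogonal basis:
  u_1 = (2, 1, -1)
  u_2 = (-2/3, -4/3, -8/3)
  u_3 = (-11/7, 33/14, -11/14)

Apply the Gram-Schmidt recurrence
  u_1 = v_1
  u_i = v_i − Σ_{j<i} ((v_i · u_j) / (u_j · u_j)) · u_j.

Step by step this gives:
  u_1 = (2, 1, -1)
  u_2 = (-2/3, -4/3, -8/3)
  u_3 = (-11/7, 33/14, -11/14)

Orthogonality check:
  u_2 · u_1 = 0 (should be 0)
  u_3 · u_1 = 0 (should be 0)
  u_3 · u_2 = 0 (should be 0)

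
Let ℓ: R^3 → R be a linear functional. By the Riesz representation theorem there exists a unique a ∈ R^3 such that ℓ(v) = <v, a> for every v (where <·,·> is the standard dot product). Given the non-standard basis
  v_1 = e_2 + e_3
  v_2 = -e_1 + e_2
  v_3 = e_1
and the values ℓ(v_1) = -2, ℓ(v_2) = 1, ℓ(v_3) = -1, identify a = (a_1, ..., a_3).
a = (-1, 0, -2)

Write a = (a_1, ..., a_3) in the standard basis. For each basis vector v_i, ℓ(v_i) = <v_i, a> is a linear equation in the a_j's. Collect the n equations into a matrix system V a = ℓ, where row i of V is v_i (expressed in the standard basis). Since V is invertible (lower-triangular with 1s on the diagonal, up to permutation), solve by back-substitution:
  V =
[[0, 1, 1],
 [-1, 1, 0],
 [1, 0, 0]]
  V a = (-2, 1, -1)
Solving gives a = (-1, 0, -2).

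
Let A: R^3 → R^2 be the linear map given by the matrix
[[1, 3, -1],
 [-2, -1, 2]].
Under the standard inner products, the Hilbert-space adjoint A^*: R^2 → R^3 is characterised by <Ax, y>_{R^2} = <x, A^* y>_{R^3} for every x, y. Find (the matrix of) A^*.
A^* = A^T =
[[1, -2],
 [3, -1],
 [-1, 2]]

For real matrices with standard dot products, the defining identity <Ax, y> = <x, A^* y> gives (Ax)^T y = x^T (A^*) y, i.e. x^T A^T y = x^T (A^*) y. Since this holds for all x, y, we must have A^* = A^T. Therefore
A^* =
[[1, -2],
 [3, -1],
 [-1, 2]].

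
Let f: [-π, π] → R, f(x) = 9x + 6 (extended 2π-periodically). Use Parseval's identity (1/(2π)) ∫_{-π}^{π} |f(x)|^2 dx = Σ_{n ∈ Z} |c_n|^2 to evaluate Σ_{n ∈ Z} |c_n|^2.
Σ |c_n|^2 = 27π^2 + 36

Expand and integrate term by term over [-π, π]:
  ∫ (9x)^2 dx = 81·(2π^3/3); ∫ 2·9·(6)·x dx = 0 (odd integrand); ∫ 6^2 dx = 36·2π.
So (1/(2π)) ∫_{-π}^{π} (9x + 6)^2 dx = 81π^2/3 + 36 = 27π^2 + 36.
Parseval ⇒ Σ |c_n|^2 = 27π^2 + 36.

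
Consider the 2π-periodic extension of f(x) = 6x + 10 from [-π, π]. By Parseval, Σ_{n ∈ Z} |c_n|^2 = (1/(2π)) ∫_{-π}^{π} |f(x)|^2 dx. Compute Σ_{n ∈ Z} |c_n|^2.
Σ |c_n|^2 = 12π^2 + 100

Expand and integrate term by term over [-π, π]:
  ∫ (6x)^2 dx = 36·(2π^3/3); ∫ 2·6·(10)·x dx = 0 (odd integrand); ∫ 10^2 dx = 100·2π.
So (1/(2π)) ∫_{-π}^{π} (6x + 10)^2 dx = 36π^2/3 + 100 = 12π^2 + 100.
Parseval ⇒ Σ |c_n|^2 = 12π^2 + 100.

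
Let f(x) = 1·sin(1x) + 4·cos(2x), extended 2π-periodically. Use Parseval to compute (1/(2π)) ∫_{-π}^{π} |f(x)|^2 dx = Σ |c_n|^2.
Σ |c_n|^2 = 17/2

Expand |f|^2 and use orthogonality of {sin(nx), cos(mx)} on [-π, π]:
  ∫_{-π}^{π} sin(nx)^2 dx = π, ∫ cos(mx)^2 dx = π, and cross terms integrate to 0.
So ∫_{-π}^{π} f(x)^2 dx = 1^2 · π + 4^2 · π = (1 + 16)π.
Divide by 2π: (1 + 16)/2 = 17/2.
By Parseval, this equals Σ |c_n|^2.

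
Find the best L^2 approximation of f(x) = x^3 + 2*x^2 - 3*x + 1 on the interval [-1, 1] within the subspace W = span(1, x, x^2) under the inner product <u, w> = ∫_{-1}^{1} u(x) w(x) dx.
g(x) = 2*x^2 - 12*x/5 + 1

The best approximation g ∈ W is the orthogonal projection of f onto W. Writing g = a_0 + a_1 x + a_2 x^2, the coefficients solve the normal equations G · a = b where
  G_{ij} = <φ_i, φ_j> and b_i = <f, φ_i>, with φ_0 = 1, φ_1 = x, φ_2 = x^2.
G =
  [2, 0, 2/3]
  [0, 2/3, 0]
  [2/3, 0, 2/5],
b = (10/3, -8/5, 22/15).
Solving gives a_0 = 1, a_1 = -12/5, a_2 = 2, so
  g(x) = 2*x^2 - 12*x/5 + 1.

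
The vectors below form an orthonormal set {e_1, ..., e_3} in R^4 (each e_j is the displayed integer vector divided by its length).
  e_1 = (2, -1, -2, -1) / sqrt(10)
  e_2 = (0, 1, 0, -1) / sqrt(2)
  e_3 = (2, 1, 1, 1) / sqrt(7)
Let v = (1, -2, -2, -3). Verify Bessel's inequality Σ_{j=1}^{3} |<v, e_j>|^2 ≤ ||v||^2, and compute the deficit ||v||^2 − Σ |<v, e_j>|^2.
Σ |<v, e_j>|^2 = 566/35; ||v||^2 = 18; deficit = 64/35

Write each e_j = u_j / sqrt(<u_j, u_j>) where u_j is the displayed integer vector. Then <v, e_j> = <v, u_j> / sqrt(<u_j, u_j>), so |<v, e_j>|^2 = <v, u_j>^2 / <u_j, u_j>.
Coefficients: <v, e_1> = 11/sqrt(10), <v, e_2> = 1/sqrt(2), <v, e_3> = -5/sqrt(7).
Square and sum: Σ |<v, e_j>|^2 = 566/35.
Compute ||v||^2 = v·v = 18.
Deficit = 18 − 566/35 = 64/35 ≥ 0, confirming Bessel's inequality. (The deficit equals ||v − Σ <v,e_j> e_j||^2, the squared distance from v to span{e_j}.)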